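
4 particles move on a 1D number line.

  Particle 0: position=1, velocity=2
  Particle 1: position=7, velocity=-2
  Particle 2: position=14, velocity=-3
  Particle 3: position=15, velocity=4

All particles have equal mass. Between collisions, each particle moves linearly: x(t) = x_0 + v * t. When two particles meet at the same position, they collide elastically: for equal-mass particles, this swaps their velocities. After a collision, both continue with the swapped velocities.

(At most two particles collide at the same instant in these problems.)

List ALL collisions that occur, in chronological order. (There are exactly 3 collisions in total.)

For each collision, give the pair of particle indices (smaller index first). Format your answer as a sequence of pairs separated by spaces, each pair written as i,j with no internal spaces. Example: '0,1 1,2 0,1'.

Collision at t=3/2: particles 0 and 1 swap velocities; positions: p0=4 p1=4 p2=19/2 p3=21; velocities now: v0=-2 v1=2 v2=-3 v3=4
Collision at t=13/5: particles 1 and 2 swap velocities; positions: p0=9/5 p1=31/5 p2=31/5 p3=127/5; velocities now: v0=-2 v1=-3 v2=2 v3=4
Collision at t=7: particles 0 and 1 swap velocities; positions: p0=-7 p1=-7 p2=15 p3=43; velocities now: v0=-3 v1=-2 v2=2 v3=4

Answer: 0,1 1,2 0,1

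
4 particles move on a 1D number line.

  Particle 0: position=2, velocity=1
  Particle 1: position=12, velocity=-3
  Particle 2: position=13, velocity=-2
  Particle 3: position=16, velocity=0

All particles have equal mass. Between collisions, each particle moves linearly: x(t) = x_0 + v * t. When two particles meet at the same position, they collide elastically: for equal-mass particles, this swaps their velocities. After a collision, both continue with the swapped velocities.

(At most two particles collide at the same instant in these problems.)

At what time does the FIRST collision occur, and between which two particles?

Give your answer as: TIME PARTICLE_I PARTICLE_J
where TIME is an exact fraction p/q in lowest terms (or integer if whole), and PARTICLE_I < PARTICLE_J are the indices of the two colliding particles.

Pair (0,1): pos 2,12 vel 1,-3 -> gap=10, closing at 4/unit, collide at t=5/2
Pair (1,2): pos 12,13 vel -3,-2 -> not approaching (rel speed -1 <= 0)
Pair (2,3): pos 13,16 vel -2,0 -> not approaching (rel speed -2 <= 0)
Earliest collision: t=5/2 between 0 and 1

Answer: 5/2 0 1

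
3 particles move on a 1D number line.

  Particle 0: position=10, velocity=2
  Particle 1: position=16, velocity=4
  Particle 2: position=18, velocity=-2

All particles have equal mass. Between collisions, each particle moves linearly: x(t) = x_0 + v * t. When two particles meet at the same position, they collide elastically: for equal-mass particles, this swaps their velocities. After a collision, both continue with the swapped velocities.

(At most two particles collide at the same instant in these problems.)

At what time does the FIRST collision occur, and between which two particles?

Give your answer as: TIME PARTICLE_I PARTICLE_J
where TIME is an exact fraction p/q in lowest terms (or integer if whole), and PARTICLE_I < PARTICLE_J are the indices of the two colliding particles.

Pair (0,1): pos 10,16 vel 2,4 -> not approaching (rel speed -2 <= 0)
Pair (1,2): pos 16,18 vel 4,-2 -> gap=2, closing at 6/unit, collide at t=1/3
Earliest collision: t=1/3 between 1 and 2

Answer: 1/3 1 2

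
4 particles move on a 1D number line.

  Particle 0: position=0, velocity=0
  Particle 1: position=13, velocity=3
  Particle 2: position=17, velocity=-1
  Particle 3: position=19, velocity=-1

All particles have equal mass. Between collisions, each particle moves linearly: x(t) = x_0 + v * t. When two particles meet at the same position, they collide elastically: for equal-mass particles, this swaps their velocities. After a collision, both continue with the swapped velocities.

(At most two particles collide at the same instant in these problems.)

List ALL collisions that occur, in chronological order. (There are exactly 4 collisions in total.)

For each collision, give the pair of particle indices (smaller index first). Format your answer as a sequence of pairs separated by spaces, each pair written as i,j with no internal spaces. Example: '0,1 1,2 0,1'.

Answer: 1,2 2,3 0,1 1,2

Derivation:
Collision at t=1: particles 1 and 2 swap velocities; positions: p0=0 p1=16 p2=16 p3=18; velocities now: v0=0 v1=-1 v2=3 v3=-1
Collision at t=3/2: particles 2 and 3 swap velocities; positions: p0=0 p1=31/2 p2=35/2 p3=35/2; velocities now: v0=0 v1=-1 v2=-1 v3=3
Collision at t=17: particles 0 and 1 swap velocities; positions: p0=0 p1=0 p2=2 p3=64; velocities now: v0=-1 v1=0 v2=-1 v3=3
Collision at t=19: particles 1 and 2 swap velocities; positions: p0=-2 p1=0 p2=0 p3=70; velocities now: v0=-1 v1=-1 v2=0 v3=3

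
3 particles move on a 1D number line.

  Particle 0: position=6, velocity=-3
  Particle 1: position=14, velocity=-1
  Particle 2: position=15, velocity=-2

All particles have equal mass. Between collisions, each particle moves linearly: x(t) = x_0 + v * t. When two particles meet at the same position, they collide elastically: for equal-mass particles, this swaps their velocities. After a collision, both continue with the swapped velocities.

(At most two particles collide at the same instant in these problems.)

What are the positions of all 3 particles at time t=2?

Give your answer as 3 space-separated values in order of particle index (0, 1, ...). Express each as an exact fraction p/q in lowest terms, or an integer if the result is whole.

Collision at t=1: particles 1 and 2 swap velocities; positions: p0=3 p1=13 p2=13; velocities now: v0=-3 v1=-2 v2=-1
Advance to t=2 (no further collisions before then); velocities: v0=-3 v1=-2 v2=-1; positions = 0 11 12

Answer: 0 11 12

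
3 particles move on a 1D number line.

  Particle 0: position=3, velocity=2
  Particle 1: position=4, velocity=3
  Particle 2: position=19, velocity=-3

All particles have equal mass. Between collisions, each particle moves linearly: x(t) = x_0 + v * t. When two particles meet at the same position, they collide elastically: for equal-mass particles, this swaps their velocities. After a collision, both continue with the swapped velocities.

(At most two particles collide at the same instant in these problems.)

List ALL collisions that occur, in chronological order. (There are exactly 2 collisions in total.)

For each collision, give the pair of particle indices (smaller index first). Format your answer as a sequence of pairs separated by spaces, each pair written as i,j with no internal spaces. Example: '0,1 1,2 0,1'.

Answer: 1,2 0,1

Derivation:
Collision at t=5/2: particles 1 and 2 swap velocities; positions: p0=8 p1=23/2 p2=23/2; velocities now: v0=2 v1=-3 v2=3
Collision at t=16/5: particles 0 and 1 swap velocities; positions: p0=47/5 p1=47/5 p2=68/5; velocities now: v0=-3 v1=2 v2=3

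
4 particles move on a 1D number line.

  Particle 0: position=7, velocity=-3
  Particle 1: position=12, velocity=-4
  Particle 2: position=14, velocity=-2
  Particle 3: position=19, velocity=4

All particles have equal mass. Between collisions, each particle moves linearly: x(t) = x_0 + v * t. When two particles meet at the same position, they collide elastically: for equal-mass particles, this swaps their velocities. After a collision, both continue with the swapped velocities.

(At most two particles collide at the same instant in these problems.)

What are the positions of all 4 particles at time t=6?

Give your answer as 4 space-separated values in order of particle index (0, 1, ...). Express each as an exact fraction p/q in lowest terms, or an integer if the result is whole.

Answer: -12 -11 2 43

Derivation:
Collision at t=5: particles 0 and 1 swap velocities; positions: p0=-8 p1=-8 p2=4 p3=39; velocities now: v0=-4 v1=-3 v2=-2 v3=4
Advance to t=6 (no further collisions before then); velocities: v0=-4 v1=-3 v2=-2 v3=4; positions = -12 -11 2 43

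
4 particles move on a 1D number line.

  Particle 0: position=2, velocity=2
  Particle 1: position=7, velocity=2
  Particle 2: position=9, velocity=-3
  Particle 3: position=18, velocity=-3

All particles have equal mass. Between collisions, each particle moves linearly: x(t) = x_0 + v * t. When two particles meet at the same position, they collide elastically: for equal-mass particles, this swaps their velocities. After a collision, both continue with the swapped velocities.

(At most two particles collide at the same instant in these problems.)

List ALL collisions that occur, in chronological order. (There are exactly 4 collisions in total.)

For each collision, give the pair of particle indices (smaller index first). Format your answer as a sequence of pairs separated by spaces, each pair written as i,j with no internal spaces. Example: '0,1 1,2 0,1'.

Collision at t=2/5: particles 1 and 2 swap velocities; positions: p0=14/5 p1=39/5 p2=39/5 p3=84/5; velocities now: v0=2 v1=-3 v2=2 v3=-3
Collision at t=7/5: particles 0 and 1 swap velocities; positions: p0=24/5 p1=24/5 p2=49/5 p3=69/5; velocities now: v0=-3 v1=2 v2=2 v3=-3
Collision at t=11/5: particles 2 and 3 swap velocities; positions: p0=12/5 p1=32/5 p2=57/5 p3=57/5; velocities now: v0=-3 v1=2 v2=-3 v3=2
Collision at t=16/5: particles 1 and 2 swap velocities; positions: p0=-3/5 p1=42/5 p2=42/5 p3=67/5; velocities now: v0=-3 v1=-3 v2=2 v3=2

Answer: 1,2 0,1 2,3 1,2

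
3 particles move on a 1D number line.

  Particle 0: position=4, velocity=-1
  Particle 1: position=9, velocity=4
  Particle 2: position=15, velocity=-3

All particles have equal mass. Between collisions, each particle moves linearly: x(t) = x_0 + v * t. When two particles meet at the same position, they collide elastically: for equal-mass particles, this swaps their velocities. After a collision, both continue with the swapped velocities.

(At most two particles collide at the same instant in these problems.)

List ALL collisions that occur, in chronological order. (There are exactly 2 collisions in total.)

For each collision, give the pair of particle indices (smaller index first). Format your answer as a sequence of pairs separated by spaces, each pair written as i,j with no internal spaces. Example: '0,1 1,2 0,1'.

Answer: 1,2 0,1

Derivation:
Collision at t=6/7: particles 1 and 2 swap velocities; positions: p0=22/7 p1=87/7 p2=87/7; velocities now: v0=-1 v1=-3 v2=4
Collision at t=11/2: particles 0 and 1 swap velocities; positions: p0=-3/2 p1=-3/2 p2=31; velocities now: v0=-3 v1=-1 v2=4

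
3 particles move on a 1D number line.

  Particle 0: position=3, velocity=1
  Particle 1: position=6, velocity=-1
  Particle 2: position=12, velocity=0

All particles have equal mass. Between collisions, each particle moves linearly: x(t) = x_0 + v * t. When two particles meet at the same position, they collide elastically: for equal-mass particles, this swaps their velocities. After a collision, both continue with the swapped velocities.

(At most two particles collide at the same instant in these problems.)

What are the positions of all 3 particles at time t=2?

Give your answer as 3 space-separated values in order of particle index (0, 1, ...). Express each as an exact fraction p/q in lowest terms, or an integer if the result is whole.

Collision at t=3/2: particles 0 and 1 swap velocities; positions: p0=9/2 p1=9/2 p2=12; velocities now: v0=-1 v1=1 v2=0
Advance to t=2 (no further collisions before then); velocities: v0=-1 v1=1 v2=0; positions = 4 5 12

Answer: 4 5 12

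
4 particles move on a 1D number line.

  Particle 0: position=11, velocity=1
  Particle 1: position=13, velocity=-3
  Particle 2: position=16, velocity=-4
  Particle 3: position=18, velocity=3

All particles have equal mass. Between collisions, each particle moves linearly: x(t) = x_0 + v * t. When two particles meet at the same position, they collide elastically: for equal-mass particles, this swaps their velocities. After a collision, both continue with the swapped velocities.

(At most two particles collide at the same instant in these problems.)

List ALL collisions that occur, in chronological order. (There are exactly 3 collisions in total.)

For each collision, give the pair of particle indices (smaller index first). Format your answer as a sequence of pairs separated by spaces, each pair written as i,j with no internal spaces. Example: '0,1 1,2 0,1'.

Answer: 0,1 1,2 0,1

Derivation:
Collision at t=1/2: particles 0 and 1 swap velocities; positions: p0=23/2 p1=23/2 p2=14 p3=39/2; velocities now: v0=-3 v1=1 v2=-4 v3=3
Collision at t=1: particles 1 and 2 swap velocities; positions: p0=10 p1=12 p2=12 p3=21; velocities now: v0=-3 v1=-4 v2=1 v3=3
Collision at t=3: particles 0 and 1 swap velocities; positions: p0=4 p1=4 p2=14 p3=27; velocities now: v0=-4 v1=-3 v2=1 v3=3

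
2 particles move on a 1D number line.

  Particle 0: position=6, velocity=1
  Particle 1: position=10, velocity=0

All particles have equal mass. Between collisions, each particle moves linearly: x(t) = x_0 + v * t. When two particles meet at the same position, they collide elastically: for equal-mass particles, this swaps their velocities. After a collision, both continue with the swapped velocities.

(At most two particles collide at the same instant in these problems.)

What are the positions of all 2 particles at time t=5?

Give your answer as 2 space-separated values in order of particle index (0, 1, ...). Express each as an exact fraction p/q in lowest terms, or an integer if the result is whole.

Answer: 10 11

Derivation:
Collision at t=4: particles 0 and 1 swap velocities; positions: p0=10 p1=10; velocities now: v0=0 v1=1
Advance to t=5 (no further collisions before then); velocities: v0=0 v1=1; positions = 10 11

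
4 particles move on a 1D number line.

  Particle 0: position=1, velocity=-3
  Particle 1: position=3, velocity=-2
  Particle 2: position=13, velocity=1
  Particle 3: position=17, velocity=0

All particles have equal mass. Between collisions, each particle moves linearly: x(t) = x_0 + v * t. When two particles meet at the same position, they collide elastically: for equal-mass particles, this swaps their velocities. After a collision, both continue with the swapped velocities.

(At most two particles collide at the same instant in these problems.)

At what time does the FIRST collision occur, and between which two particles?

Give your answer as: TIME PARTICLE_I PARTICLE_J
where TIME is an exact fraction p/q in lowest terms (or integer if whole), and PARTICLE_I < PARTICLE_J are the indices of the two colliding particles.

Pair (0,1): pos 1,3 vel -3,-2 -> not approaching (rel speed -1 <= 0)
Pair (1,2): pos 3,13 vel -2,1 -> not approaching (rel speed -3 <= 0)
Pair (2,3): pos 13,17 vel 1,0 -> gap=4, closing at 1/unit, collide at t=4
Earliest collision: t=4 between 2 and 3

Answer: 4 2 3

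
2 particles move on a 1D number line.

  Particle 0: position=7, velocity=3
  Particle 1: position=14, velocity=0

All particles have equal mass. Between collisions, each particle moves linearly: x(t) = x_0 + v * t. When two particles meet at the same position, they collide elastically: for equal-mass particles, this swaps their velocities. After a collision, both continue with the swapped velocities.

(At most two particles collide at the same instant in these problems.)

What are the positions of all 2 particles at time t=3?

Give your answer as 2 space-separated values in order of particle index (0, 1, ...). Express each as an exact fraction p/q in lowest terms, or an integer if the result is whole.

Answer: 14 16

Derivation:
Collision at t=7/3: particles 0 and 1 swap velocities; positions: p0=14 p1=14; velocities now: v0=0 v1=3
Advance to t=3 (no further collisions before then); velocities: v0=0 v1=3; positions = 14 16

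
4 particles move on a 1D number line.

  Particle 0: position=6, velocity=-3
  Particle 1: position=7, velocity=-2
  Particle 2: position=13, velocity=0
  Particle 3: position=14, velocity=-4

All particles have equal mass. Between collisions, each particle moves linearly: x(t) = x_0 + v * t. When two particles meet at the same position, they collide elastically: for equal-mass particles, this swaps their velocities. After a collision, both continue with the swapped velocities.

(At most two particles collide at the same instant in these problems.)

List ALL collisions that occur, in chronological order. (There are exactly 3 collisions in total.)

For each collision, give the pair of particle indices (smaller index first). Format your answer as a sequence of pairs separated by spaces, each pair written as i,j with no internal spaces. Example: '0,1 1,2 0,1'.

Answer: 2,3 1,2 0,1

Derivation:
Collision at t=1/4: particles 2 and 3 swap velocities; positions: p0=21/4 p1=13/2 p2=13 p3=13; velocities now: v0=-3 v1=-2 v2=-4 v3=0
Collision at t=7/2: particles 1 and 2 swap velocities; positions: p0=-9/2 p1=0 p2=0 p3=13; velocities now: v0=-3 v1=-4 v2=-2 v3=0
Collision at t=8: particles 0 and 1 swap velocities; positions: p0=-18 p1=-18 p2=-9 p3=13; velocities now: v0=-4 v1=-3 v2=-2 v3=0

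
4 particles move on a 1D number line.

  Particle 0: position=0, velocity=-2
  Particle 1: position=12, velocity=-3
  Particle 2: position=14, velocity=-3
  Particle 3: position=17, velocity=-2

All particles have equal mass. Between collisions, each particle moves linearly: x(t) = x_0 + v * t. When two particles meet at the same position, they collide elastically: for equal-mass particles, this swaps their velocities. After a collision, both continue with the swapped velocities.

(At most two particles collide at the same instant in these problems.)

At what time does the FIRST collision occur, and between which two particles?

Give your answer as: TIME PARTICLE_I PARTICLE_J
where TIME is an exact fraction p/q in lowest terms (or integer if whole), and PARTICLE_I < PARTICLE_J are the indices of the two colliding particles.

Answer: 12 0 1

Derivation:
Pair (0,1): pos 0,12 vel -2,-3 -> gap=12, closing at 1/unit, collide at t=12
Pair (1,2): pos 12,14 vel -3,-3 -> not approaching (rel speed 0 <= 0)
Pair (2,3): pos 14,17 vel -3,-2 -> not approaching (rel speed -1 <= 0)
Earliest collision: t=12 between 0 and 1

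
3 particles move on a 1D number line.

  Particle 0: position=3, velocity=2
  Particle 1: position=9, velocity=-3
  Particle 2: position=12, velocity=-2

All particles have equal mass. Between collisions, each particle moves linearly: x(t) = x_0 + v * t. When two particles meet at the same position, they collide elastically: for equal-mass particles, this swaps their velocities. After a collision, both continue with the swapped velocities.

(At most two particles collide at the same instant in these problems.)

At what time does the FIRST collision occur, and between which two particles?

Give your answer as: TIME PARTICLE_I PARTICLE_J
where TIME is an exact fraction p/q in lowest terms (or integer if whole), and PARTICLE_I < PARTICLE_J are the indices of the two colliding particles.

Pair (0,1): pos 3,9 vel 2,-3 -> gap=6, closing at 5/unit, collide at t=6/5
Pair (1,2): pos 9,12 vel -3,-2 -> not approaching (rel speed -1 <= 0)
Earliest collision: t=6/5 between 0 and 1

Answer: 6/5 0 1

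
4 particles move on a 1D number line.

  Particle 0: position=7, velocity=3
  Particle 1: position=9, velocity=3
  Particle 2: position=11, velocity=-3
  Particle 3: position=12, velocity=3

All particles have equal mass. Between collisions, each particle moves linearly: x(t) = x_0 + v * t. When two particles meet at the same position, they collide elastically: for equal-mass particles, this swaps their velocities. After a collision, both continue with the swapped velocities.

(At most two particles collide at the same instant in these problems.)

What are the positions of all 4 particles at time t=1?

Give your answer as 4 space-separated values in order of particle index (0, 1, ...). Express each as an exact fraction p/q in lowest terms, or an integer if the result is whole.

Answer: 8 10 12 15

Derivation:
Collision at t=1/3: particles 1 and 2 swap velocities; positions: p0=8 p1=10 p2=10 p3=13; velocities now: v0=3 v1=-3 v2=3 v3=3
Collision at t=2/3: particles 0 and 1 swap velocities; positions: p0=9 p1=9 p2=11 p3=14; velocities now: v0=-3 v1=3 v2=3 v3=3
Advance to t=1 (no further collisions before then); velocities: v0=-3 v1=3 v2=3 v3=3; positions = 8 10 12 15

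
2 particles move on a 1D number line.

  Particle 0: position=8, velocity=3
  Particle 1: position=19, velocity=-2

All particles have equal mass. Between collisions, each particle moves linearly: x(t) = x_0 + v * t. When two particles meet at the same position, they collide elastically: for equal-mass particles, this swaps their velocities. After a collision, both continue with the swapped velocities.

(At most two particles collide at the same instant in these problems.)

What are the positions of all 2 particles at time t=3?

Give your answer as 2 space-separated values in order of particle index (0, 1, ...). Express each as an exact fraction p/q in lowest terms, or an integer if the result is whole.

Answer: 13 17

Derivation:
Collision at t=11/5: particles 0 and 1 swap velocities; positions: p0=73/5 p1=73/5; velocities now: v0=-2 v1=3
Advance to t=3 (no further collisions before then); velocities: v0=-2 v1=3; positions = 13 17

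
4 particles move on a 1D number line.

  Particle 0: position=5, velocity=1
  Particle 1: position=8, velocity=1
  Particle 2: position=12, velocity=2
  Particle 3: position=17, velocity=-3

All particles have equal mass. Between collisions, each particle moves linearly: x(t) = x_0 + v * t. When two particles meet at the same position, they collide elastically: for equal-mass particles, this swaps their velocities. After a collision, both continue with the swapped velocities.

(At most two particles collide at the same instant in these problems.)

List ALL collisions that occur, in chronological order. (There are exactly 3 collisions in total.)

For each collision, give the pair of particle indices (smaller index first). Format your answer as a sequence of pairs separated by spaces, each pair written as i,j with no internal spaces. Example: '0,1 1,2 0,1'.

Answer: 2,3 1,2 0,1

Derivation:
Collision at t=1: particles 2 and 3 swap velocities; positions: p0=6 p1=9 p2=14 p3=14; velocities now: v0=1 v1=1 v2=-3 v3=2
Collision at t=9/4: particles 1 and 2 swap velocities; positions: p0=29/4 p1=41/4 p2=41/4 p3=33/2; velocities now: v0=1 v1=-3 v2=1 v3=2
Collision at t=3: particles 0 and 1 swap velocities; positions: p0=8 p1=8 p2=11 p3=18; velocities now: v0=-3 v1=1 v2=1 v3=2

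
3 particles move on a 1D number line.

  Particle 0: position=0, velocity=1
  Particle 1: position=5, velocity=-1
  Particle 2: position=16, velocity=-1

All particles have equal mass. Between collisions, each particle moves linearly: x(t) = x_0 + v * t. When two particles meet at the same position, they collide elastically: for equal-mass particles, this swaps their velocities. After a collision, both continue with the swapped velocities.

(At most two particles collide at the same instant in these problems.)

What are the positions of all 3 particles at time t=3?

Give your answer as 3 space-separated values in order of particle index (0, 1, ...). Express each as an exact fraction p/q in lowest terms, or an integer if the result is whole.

Collision at t=5/2: particles 0 and 1 swap velocities; positions: p0=5/2 p1=5/2 p2=27/2; velocities now: v0=-1 v1=1 v2=-1
Advance to t=3 (no further collisions before then); velocities: v0=-1 v1=1 v2=-1; positions = 2 3 13

Answer: 2 3 13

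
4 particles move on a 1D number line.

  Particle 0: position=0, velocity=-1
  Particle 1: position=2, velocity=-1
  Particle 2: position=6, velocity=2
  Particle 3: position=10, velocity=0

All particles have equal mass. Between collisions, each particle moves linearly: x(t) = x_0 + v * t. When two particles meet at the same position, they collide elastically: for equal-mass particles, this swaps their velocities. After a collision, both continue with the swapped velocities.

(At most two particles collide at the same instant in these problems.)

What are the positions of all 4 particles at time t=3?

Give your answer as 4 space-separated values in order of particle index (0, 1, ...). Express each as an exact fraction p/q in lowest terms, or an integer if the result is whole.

Collision at t=2: particles 2 and 3 swap velocities; positions: p0=-2 p1=0 p2=10 p3=10; velocities now: v0=-1 v1=-1 v2=0 v3=2
Advance to t=3 (no further collisions before then); velocities: v0=-1 v1=-1 v2=0 v3=2; positions = -3 -1 10 12

Answer: -3 -1 10 12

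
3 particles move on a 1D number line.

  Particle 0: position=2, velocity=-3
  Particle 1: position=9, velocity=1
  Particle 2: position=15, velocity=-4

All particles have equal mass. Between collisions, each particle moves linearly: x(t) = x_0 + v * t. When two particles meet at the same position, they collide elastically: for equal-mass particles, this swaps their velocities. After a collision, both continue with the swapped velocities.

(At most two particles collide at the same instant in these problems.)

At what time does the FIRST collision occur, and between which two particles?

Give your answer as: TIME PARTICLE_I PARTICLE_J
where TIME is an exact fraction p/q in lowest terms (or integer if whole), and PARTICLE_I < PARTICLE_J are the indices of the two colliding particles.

Pair (0,1): pos 2,9 vel -3,1 -> not approaching (rel speed -4 <= 0)
Pair (1,2): pos 9,15 vel 1,-4 -> gap=6, closing at 5/unit, collide at t=6/5
Earliest collision: t=6/5 between 1 and 2

Answer: 6/5 1 2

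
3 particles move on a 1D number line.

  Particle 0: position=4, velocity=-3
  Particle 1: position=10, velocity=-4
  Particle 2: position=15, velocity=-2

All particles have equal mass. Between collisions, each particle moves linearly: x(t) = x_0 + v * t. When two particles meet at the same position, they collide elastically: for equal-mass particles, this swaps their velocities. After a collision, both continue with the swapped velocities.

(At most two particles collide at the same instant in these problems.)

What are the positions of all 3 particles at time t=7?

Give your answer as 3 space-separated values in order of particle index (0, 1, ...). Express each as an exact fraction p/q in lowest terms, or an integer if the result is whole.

Collision at t=6: particles 0 and 1 swap velocities; positions: p0=-14 p1=-14 p2=3; velocities now: v0=-4 v1=-3 v2=-2
Advance to t=7 (no further collisions before then); velocities: v0=-4 v1=-3 v2=-2; positions = -18 -17 1

Answer: -18 -17 1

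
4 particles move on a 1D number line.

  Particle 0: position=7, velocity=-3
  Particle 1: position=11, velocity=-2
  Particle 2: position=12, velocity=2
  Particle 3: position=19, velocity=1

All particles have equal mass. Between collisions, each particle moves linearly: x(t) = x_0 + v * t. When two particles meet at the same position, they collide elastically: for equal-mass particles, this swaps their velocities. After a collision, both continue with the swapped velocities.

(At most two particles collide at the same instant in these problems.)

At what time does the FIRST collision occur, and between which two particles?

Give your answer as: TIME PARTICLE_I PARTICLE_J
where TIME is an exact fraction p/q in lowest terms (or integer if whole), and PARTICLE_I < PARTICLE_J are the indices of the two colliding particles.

Pair (0,1): pos 7,11 vel -3,-2 -> not approaching (rel speed -1 <= 0)
Pair (1,2): pos 11,12 vel -2,2 -> not approaching (rel speed -4 <= 0)
Pair (2,3): pos 12,19 vel 2,1 -> gap=7, closing at 1/unit, collide at t=7
Earliest collision: t=7 between 2 and 3

Answer: 7 2 3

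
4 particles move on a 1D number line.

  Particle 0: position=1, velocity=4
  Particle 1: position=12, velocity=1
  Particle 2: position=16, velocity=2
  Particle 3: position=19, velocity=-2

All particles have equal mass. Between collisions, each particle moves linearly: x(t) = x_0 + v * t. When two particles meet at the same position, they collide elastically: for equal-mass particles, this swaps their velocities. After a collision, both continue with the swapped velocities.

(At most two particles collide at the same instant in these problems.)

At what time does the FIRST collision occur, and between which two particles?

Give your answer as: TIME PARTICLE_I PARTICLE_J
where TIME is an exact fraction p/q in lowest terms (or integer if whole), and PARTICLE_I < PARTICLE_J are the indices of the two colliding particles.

Answer: 3/4 2 3

Derivation:
Pair (0,1): pos 1,12 vel 4,1 -> gap=11, closing at 3/unit, collide at t=11/3
Pair (1,2): pos 12,16 vel 1,2 -> not approaching (rel speed -1 <= 0)
Pair (2,3): pos 16,19 vel 2,-2 -> gap=3, closing at 4/unit, collide at t=3/4
Earliest collision: t=3/4 between 2 and 3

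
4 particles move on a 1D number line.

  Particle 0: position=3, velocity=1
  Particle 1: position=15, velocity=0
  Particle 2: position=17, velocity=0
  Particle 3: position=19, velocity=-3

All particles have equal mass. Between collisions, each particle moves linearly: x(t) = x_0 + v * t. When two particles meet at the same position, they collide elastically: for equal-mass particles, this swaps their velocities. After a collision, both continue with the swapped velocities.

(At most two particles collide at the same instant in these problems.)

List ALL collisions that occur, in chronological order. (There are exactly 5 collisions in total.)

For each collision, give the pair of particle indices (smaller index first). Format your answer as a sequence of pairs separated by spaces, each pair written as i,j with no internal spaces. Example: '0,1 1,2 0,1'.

Answer: 2,3 1,2 0,1 1,2 2,3

Derivation:
Collision at t=2/3: particles 2 and 3 swap velocities; positions: p0=11/3 p1=15 p2=17 p3=17; velocities now: v0=1 v1=0 v2=-3 v3=0
Collision at t=4/3: particles 1 and 2 swap velocities; positions: p0=13/3 p1=15 p2=15 p3=17; velocities now: v0=1 v1=-3 v2=0 v3=0
Collision at t=4: particles 0 and 1 swap velocities; positions: p0=7 p1=7 p2=15 p3=17; velocities now: v0=-3 v1=1 v2=0 v3=0
Collision at t=12: particles 1 and 2 swap velocities; positions: p0=-17 p1=15 p2=15 p3=17; velocities now: v0=-3 v1=0 v2=1 v3=0
Collision at t=14: particles 2 and 3 swap velocities; positions: p0=-23 p1=15 p2=17 p3=17; velocities now: v0=-3 v1=0 v2=0 v3=1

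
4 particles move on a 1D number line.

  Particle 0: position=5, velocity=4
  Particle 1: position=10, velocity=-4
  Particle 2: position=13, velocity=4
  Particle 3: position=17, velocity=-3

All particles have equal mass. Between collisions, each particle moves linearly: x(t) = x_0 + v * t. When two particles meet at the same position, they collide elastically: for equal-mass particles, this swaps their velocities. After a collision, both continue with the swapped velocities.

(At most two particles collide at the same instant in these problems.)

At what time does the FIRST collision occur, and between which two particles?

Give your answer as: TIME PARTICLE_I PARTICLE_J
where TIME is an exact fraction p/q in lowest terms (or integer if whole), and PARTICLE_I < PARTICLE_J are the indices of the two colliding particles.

Answer: 4/7 2 3

Derivation:
Pair (0,1): pos 5,10 vel 4,-4 -> gap=5, closing at 8/unit, collide at t=5/8
Pair (1,2): pos 10,13 vel -4,4 -> not approaching (rel speed -8 <= 0)
Pair (2,3): pos 13,17 vel 4,-3 -> gap=4, closing at 7/unit, collide at t=4/7
Earliest collision: t=4/7 between 2 and 3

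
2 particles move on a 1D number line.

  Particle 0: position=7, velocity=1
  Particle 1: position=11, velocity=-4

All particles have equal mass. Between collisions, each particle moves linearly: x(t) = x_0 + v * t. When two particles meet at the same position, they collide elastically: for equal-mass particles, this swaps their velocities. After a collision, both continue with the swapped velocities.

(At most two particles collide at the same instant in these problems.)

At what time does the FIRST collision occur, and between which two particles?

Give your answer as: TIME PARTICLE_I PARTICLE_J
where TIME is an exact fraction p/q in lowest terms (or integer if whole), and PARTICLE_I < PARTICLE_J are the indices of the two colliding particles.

Answer: 4/5 0 1

Derivation:
Pair (0,1): pos 7,11 vel 1,-4 -> gap=4, closing at 5/unit, collide at t=4/5
Earliest collision: t=4/5 between 0 and 1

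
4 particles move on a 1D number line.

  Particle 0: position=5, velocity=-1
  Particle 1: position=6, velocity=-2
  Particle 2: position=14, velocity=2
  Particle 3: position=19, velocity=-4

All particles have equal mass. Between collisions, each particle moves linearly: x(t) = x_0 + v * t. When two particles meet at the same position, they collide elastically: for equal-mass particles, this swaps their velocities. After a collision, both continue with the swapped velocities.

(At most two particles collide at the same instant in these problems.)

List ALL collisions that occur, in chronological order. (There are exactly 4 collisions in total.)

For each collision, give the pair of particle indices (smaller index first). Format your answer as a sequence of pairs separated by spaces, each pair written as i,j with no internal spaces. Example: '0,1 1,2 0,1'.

Answer: 2,3 0,1 1,2 0,1

Derivation:
Collision at t=5/6: particles 2 and 3 swap velocities; positions: p0=25/6 p1=13/3 p2=47/3 p3=47/3; velocities now: v0=-1 v1=-2 v2=-4 v3=2
Collision at t=1: particles 0 and 1 swap velocities; positions: p0=4 p1=4 p2=15 p3=16; velocities now: v0=-2 v1=-1 v2=-4 v3=2
Collision at t=14/3: particles 1 and 2 swap velocities; positions: p0=-10/3 p1=1/3 p2=1/3 p3=70/3; velocities now: v0=-2 v1=-4 v2=-1 v3=2
Collision at t=13/2: particles 0 and 1 swap velocities; positions: p0=-7 p1=-7 p2=-3/2 p3=27; velocities now: v0=-4 v1=-2 v2=-1 v3=2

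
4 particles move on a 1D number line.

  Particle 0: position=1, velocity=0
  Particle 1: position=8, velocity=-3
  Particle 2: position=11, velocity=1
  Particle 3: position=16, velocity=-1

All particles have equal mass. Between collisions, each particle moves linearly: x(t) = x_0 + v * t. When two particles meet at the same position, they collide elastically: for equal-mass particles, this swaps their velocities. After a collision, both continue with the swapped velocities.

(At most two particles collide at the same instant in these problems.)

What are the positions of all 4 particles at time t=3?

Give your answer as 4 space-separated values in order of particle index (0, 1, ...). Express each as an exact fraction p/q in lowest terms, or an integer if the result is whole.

Answer: -1 1 13 14

Derivation:
Collision at t=7/3: particles 0 and 1 swap velocities; positions: p0=1 p1=1 p2=40/3 p3=41/3; velocities now: v0=-3 v1=0 v2=1 v3=-1
Collision at t=5/2: particles 2 and 3 swap velocities; positions: p0=1/2 p1=1 p2=27/2 p3=27/2; velocities now: v0=-3 v1=0 v2=-1 v3=1
Advance to t=3 (no further collisions before then); velocities: v0=-3 v1=0 v2=-1 v3=1; positions = -1 1 13 14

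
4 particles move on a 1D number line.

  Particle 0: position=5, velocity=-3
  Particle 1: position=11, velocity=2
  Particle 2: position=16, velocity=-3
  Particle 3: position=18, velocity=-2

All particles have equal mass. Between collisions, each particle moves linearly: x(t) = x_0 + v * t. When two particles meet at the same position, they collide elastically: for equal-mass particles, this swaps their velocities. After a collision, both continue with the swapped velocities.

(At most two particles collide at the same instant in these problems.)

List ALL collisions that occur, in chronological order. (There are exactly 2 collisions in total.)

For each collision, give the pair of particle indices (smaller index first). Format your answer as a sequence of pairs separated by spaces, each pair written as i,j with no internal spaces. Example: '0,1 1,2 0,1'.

Collision at t=1: particles 1 and 2 swap velocities; positions: p0=2 p1=13 p2=13 p3=16; velocities now: v0=-3 v1=-3 v2=2 v3=-2
Collision at t=7/4: particles 2 and 3 swap velocities; positions: p0=-1/4 p1=43/4 p2=29/2 p3=29/2; velocities now: v0=-3 v1=-3 v2=-2 v3=2

Answer: 1,2 2,3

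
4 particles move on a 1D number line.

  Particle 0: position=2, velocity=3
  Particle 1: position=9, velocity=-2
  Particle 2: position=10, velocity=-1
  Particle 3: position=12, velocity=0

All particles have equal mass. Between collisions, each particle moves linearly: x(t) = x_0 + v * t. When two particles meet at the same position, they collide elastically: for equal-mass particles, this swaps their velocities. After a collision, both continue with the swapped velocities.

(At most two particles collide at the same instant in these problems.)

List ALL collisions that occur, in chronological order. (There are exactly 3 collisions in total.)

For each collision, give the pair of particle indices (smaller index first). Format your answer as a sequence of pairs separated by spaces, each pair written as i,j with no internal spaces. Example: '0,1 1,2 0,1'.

Collision at t=7/5: particles 0 and 1 swap velocities; positions: p0=31/5 p1=31/5 p2=43/5 p3=12; velocities now: v0=-2 v1=3 v2=-1 v3=0
Collision at t=2: particles 1 and 2 swap velocities; positions: p0=5 p1=8 p2=8 p3=12; velocities now: v0=-2 v1=-1 v2=3 v3=0
Collision at t=10/3: particles 2 and 3 swap velocities; positions: p0=7/3 p1=20/3 p2=12 p3=12; velocities now: v0=-2 v1=-1 v2=0 v3=3

Answer: 0,1 1,2 2,3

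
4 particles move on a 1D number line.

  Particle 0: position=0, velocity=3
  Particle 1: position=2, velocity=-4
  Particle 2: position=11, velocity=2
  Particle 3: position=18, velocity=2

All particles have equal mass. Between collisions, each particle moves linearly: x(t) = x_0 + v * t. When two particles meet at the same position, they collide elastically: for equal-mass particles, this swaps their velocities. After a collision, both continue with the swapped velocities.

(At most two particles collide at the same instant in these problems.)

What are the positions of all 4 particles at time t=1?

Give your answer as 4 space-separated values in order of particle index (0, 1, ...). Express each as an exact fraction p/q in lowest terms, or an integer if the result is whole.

Collision at t=2/7: particles 0 and 1 swap velocities; positions: p0=6/7 p1=6/7 p2=81/7 p3=130/7; velocities now: v0=-4 v1=3 v2=2 v3=2
Advance to t=1 (no further collisions before then); velocities: v0=-4 v1=3 v2=2 v3=2; positions = -2 3 13 20

Answer: -2 3 13 20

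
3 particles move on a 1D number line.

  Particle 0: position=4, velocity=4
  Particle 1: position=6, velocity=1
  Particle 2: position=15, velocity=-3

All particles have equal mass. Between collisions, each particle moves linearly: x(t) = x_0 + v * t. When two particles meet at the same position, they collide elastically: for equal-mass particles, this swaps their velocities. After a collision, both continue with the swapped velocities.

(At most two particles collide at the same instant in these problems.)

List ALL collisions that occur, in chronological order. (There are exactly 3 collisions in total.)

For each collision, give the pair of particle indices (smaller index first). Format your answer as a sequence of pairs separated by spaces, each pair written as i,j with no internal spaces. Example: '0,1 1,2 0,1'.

Answer: 0,1 1,2 0,1

Derivation:
Collision at t=2/3: particles 0 and 1 swap velocities; positions: p0=20/3 p1=20/3 p2=13; velocities now: v0=1 v1=4 v2=-3
Collision at t=11/7: particles 1 and 2 swap velocities; positions: p0=53/7 p1=72/7 p2=72/7; velocities now: v0=1 v1=-3 v2=4
Collision at t=9/4: particles 0 and 1 swap velocities; positions: p0=33/4 p1=33/4 p2=13; velocities now: v0=-3 v1=1 v2=4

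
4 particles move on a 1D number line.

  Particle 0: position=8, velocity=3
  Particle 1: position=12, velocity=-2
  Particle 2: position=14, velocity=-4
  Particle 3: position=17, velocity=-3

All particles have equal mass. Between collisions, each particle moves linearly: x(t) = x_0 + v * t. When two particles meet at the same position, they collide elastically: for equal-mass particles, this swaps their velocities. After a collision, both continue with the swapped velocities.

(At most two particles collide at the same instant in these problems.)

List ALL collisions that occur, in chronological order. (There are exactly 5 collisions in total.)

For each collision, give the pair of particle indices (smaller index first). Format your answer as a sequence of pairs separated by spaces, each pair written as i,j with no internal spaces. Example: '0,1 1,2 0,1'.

Collision at t=4/5: particles 0 and 1 swap velocities; positions: p0=52/5 p1=52/5 p2=54/5 p3=73/5; velocities now: v0=-2 v1=3 v2=-4 v3=-3
Collision at t=6/7: particles 1 and 2 swap velocities; positions: p0=72/7 p1=74/7 p2=74/7 p3=101/7; velocities now: v0=-2 v1=-4 v2=3 v3=-3
Collision at t=1: particles 0 and 1 swap velocities; positions: p0=10 p1=10 p2=11 p3=14; velocities now: v0=-4 v1=-2 v2=3 v3=-3
Collision at t=3/2: particles 2 and 3 swap velocities; positions: p0=8 p1=9 p2=25/2 p3=25/2; velocities now: v0=-4 v1=-2 v2=-3 v3=3
Collision at t=5: particles 1 and 2 swap velocities; positions: p0=-6 p1=2 p2=2 p3=23; velocities now: v0=-4 v1=-3 v2=-2 v3=3

Answer: 0,1 1,2 0,1 2,3 1,2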